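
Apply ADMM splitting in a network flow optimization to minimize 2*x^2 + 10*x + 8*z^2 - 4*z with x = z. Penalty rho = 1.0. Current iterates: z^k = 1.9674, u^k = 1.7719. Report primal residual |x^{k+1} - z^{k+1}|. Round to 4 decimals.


ADMM iteration with rho = 1.0, z^k = 1.9674, u^k = 1.7719
Step 1: x-update.
Minimize 2*x^2 + 10*x + (1.0/2)*(x - 1.9674 + 1.7719)^2
FOC: (2*2 + 1.0)*x = -10 + 1.0*(1.9674 - 1.7719)
x^{k+1} = -1.9609
Step 2: z-update.
Minimize 8*z^2 - 4*z + (1.0/2)*(-1.9609 - z + 1.7719)^2
FOC: (2*8 + 1.0)*z = 4 + 1.0*(-1.9609 + 1.7719)
z^{k+1} = 0.2242
Step 3: u-update.
u^{k+1} = 1.7719 - 1.9609 - 0.2242 = -0.4132
Step 4: Primal residual = |-1.9609 - 0.2242| = 2.1851


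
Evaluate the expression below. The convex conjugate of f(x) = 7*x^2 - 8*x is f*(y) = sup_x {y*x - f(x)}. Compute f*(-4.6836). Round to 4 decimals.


f*(y) = sup_x {y*x - a*x^2 - b*x} = sup_x {(y-b)*x - a*x^2}
FOC: (y - b) - 2a*x = 0 => x* = (y - b)/(2a)
x* = (-4.6836 + 8)/(2*7) = 0.2369
f*(-4.6836) = (y-b)^2/(4a) = (-4.6836 + 8)^2/(4*7)
= 10.9985/28 = 0.3928


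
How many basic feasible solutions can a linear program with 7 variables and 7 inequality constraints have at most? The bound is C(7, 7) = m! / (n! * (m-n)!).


Each vertex corresponds to some choice of n active constraints out of m, so the number of vertices is at most C(m, n) = m! / (n!(m-n)!).
m = 7, n = 7
Numerator: 7 * 6 * 5 * 4 * 3 * 2 * 1
Denominator: 7! = 5040
C(7, 7) = 1


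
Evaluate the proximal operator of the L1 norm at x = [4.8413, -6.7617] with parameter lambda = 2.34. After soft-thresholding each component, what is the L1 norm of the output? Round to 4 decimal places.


Soft-thresholding with lambda = 2.34:
prox(4.8413) = sign(4.8413)*max(|4.8413| - 2.34, 0) = 2.5013
prox(-6.7617) = sign(-6.7617)*max(|-6.7617| - 2.34, 0) = -4.4217
prox(x) = [2.5013, -4.4217]
||prox(x)||_1 = 2.5013 + 4.4217 = 6.923


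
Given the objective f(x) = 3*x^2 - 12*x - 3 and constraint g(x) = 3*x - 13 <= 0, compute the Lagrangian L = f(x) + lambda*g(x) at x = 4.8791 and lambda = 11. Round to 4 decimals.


Step 1: Evaluate f(x).
f(4.8791) = 3*4.8791^2 - 12*4.8791 - 3 = 9.8677
Step 2: Evaluate g(x).
g(4.8791) = 3*4.8791 - 13 = 1.6373
Step 3: Compute Lagrangian.
L = 9.8677 + 11*1.6373 = 27.878


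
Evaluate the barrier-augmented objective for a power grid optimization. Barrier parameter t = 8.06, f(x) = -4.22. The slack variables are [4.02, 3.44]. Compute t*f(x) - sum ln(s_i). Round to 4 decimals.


Step 1: Compute log-barrier.
ln values: [1.3913, 1.2355]
phi = -(1.3913 + 1.2355) = -2.6268
Step 2: Compute augmented objective.
t*f(x) = 8.06*-4.22 = -34.0132
Total = -34.0132 - 2.6268 = -36.64


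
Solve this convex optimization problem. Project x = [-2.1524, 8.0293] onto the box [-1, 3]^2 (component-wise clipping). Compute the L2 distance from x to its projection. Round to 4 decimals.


Project each component onto [-1, 3].
clip(-2.1524) = -1.0, clip(8.0293) = 3.0
Projection = [-1.0, 3.0]
Squared diffs: [1.328, 25.2939]
Distance = sqrt(26.6219) = 5.1596


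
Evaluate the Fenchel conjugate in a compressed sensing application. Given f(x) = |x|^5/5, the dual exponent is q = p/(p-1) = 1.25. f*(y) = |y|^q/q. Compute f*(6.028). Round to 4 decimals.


The conjugate exponent q satisfies 1/p + 1/q = 1.
p = 5, so q = 5/(5 - 1) = 1.25
|y|^q = 6.028^1.25 = 9.4453
f*(6.028) = 9.4453 / 1.25 = 7.5563


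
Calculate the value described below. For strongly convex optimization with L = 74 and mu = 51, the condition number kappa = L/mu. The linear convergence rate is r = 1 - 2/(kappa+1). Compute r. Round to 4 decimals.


Step 1: Compute the condition number.
kappa = L/mu = 74/51 = 1.451
Step 2: Compute the convergence rate.
r = 1 - 2/(kappa + 1) = 1 - 2*mu/(L + mu) = (L - mu)/(L + mu) = 23/125 = 0.184


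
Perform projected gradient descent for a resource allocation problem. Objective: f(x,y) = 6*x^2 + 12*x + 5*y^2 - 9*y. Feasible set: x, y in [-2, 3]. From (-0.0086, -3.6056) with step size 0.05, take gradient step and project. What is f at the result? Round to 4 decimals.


Step 1: Compute gradient at (-0.0086, -3.6056).
grad_x = 2*6*-0.0086 + 12 = 11.8968
grad_y = 2*5*-3.6056 - 9 = -45.056
Step 2: Gradient step.
x_raw = -0.0086 - 0.05*11.8968 = -0.6034
y_raw = -3.6056 - 0.05*-45.056 = -1.3528
Step 3: Project onto [-2, 3].
x_proj = clip(-0.6034) = -0.6034
y_proj = clip(-1.3528) = -1.3528
Step 4: Evaluate f.
f(-0.6034, -1.3528) = 16.2691


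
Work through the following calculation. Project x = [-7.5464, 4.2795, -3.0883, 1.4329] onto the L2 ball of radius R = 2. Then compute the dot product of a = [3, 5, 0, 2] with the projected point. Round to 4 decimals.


Step 1: Compute ||x|| (intermediates to 6 decimals).
||x|| = sqrt((-7.5464)^2 + 4.2795^2 + (-3.0883)^2 + 1.4329^2) = 9.3195
Step 2: Project.
Since ||x|| > R, scale = R/||x|| = 2/9.3195 = 0.214604, proj(x) = scale * x
proj(x) = [-1.619488, 0.918398, -0.662762, 0.307506]
Step 3: Dot product.
a^T * proj(x) = 3*(-1.619488) + 5*0.918398 + 0*(-0.662762) + 2*0.307506 = 0.3485


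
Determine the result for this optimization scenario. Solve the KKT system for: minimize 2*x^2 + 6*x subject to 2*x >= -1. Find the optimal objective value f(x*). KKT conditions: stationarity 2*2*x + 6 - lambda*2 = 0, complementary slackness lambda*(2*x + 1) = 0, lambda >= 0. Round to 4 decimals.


Step 1: Try lambda = 0 (constraint inactive).
x_unc = -6/(2*2) = -1.5
Check: 2*-1.5 = -3.0 < -1 -- violated!
Step 2: Constraint must be active: 2*x = -1
x* = -1/2 = -0.5
lambda = (2*2*(-0.5) + 6)/2 = 2.0
Step 3: Compute optimal value.
f(x*) = 2*(-0.5)^2 + 6*(-0.5) = -2.5


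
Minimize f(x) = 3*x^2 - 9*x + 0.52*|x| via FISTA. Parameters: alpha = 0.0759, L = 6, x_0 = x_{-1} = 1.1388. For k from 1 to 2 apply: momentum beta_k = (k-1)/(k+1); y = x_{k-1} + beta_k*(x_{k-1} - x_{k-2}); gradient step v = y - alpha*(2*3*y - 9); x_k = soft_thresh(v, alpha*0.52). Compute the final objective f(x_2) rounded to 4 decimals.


FISTA on f(x) = 3*x^2 - 9*x + 0.52*|x|
L = 6, alpha = 0.0759
Iteration 1: beta = 0.0, y = 1.1388 + 0.0*(1.1388 - 1.1388) = 1.1388
  grad(y) = -2.1672, v = y - alpha*grad = 1.3033
  prox(v) = soft_thresh(1.3033, 0.0395) = 1.2638
Iteration 2: beta = 0.3333, y = 1.2638 + 0.3333*(1.2638 - 1.1388) = 1.3055
  grad(y) = -1.167, v = y - alpha*grad = 1.3941
  prox(v) = soft_thresh(1.3941, 0.0395) = 1.3546
f(x_2) = 3*1.3546^2 - 9*1.3546 + 0.52*|1.3546| = -5.9822


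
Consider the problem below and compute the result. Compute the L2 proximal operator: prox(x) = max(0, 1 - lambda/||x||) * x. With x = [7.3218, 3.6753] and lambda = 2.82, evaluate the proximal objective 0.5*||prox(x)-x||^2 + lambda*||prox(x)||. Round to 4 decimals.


Step 1: Compute ||x||.
||x|| = 8.1925
Step 2: Compute scaling factor.
scale = max(0, 1 - 2.82/8.1925) = 0.6558
Step 3: prox(x) = [4.8015, 2.4102]
||prox(x)|| = 5.3725
Step 4: Proximal objective.
0.5*||prox-x||^2 = 3.9762
lambda*||prox|| = 15.1505
Total = 19.1266


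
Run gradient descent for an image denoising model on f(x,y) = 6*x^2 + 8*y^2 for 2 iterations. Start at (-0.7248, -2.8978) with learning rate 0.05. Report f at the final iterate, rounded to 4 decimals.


Gradient descent on f(x,y) = 6*x^2 + 8*y^2.
Starting point: (-0.7248, -2.8978), alpha = 0.05
Step 1: grad_x = 2*6*-0.7248 = -8.6976, grad_y = 2*8*-2.8978 = -46.3648
  x_1 = -0.7248 - 0.05*-8.6976 = -0.2899
  y_1 = -2.8978 - 0.05*-46.3648 = -0.5796
Step 2: grad_x = 2*6*-0.2899 = -3.479, grad_y = 2*8*-0.5796 = -9.273
  x_2 = -0.2899 - 0.05*-3.479 = -0.116
  y_2 = -0.5796 - 0.05*-9.273 = -0.1159
f(-0.116, -0.1159) = 6*(-0.116)^2 + 8*(-0.1159)^2 = 0.1882


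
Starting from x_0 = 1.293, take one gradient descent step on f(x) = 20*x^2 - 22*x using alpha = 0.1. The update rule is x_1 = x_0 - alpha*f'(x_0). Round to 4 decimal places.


We compute the gradient at x_0 and apply the update.
f'(x) = 40*x - 22
f'(1.293) = 40*1.293 - 22 = 29.72
x_1 = 1.293 - 0.1*29.72 = -1.679


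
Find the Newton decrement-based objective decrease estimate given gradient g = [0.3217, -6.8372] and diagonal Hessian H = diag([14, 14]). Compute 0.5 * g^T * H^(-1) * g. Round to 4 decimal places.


Step 1: H is diagonal, so H^(-1) * g = [0.023, -0.4884].
Step 2: g^T H^(-1) g = sum_i g_i^2 / H_ii
  = (0.3217)^2/14 + (-6.8372)^2/14
  = 0.0074 + 3.3391 = 3.3465
Step 3: Objective decrease = 0.5 * g^T H^(-1) g = 1.6732


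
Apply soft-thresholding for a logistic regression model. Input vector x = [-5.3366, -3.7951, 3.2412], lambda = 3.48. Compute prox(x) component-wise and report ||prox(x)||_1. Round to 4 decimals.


Soft-thresholding with lambda = 3.48:
prox(-5.3366) = sign(-5.3366)*max(|-5.3366| - 3.48, 0) = -1.8566
prox(-3.7951) = sign(-3.7951)*max(|-3.7951| - 3.48, 0) = -0.3151
prox(3.2412) = sign(3.2412)*max(|3.2412| - 3.48, 0) = 0.0
prox(x) = [-1.8566, -0.3151, 0.0]
||prox(x)||_1 = 1.8566 + 0.3151 + 0.0 = 2.1717


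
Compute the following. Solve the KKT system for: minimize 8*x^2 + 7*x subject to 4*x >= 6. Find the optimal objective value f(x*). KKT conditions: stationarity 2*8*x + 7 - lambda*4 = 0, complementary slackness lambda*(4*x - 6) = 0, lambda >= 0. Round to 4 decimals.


Step 1: Try lambda = 0 (constraint inactive).
x_unc = -7/(2*8) = -0.4375
Check: 4*-0.4375 = -1.75 < 6 -- violated!
Step 2: Constraint must be active: 4*x = 6
x* = 6/4 = 1.5
lambda = (2*8*1.5 + 7)/4 = 7.75
Step 3: Compute optimal value.
f(x*) = 8*1.5^2 + 7*1.5 = 28.5


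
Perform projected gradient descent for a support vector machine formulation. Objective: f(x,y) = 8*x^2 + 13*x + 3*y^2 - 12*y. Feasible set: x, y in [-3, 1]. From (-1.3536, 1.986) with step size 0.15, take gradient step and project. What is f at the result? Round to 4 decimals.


Step 1: Compute gradient at (-1.3536, 1.986).
grad_x = 2*8*-1.3536 + 13 = -8.6576
grad_y = 2*3*1.986 - 12 = -0.084
Step 2: Gradient step.
x_raw = -1.3536 - 0.15*-8.6576 = -0.055
y_raw = 1.986 - 0.15*-0.084 = 1.9986
Step 3: Project onto [-3, 1].
x_proj = clip(-0.055) = -0.055
y_proj = clip(1.9986) = 1.0
Step 4: Evaluate f.
f(-0.055, 1.0) = -9.6903


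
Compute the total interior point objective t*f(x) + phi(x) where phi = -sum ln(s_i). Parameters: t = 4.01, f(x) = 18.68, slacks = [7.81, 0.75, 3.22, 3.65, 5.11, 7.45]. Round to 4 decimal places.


Step 1: Compute log-barrier.
ln values: [2.0554, -0.2877, 1.1694, 1.2947, 1.6312, 2.0082]
phi = -(2.0554 - 0.2877 + 1.1694 + 1.2947 + 1.6312 + 2.0082) = -7.8712
Step 2: Compute augmented objective.
t*f(x) = 4.01*18.68 = 74.9068
Total = 74.9068 - 7.8712 = 67.0356


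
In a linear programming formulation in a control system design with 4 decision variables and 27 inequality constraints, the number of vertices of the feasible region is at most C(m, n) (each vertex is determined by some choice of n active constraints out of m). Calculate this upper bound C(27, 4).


Each vertex corresponds to some choice of n active constraints out of m, so the number of vertices is at most C(m, n) = m! / (n!(m-n)!).
m = 27, n = 4
Numerator: 27 * 26 * 25 * 24
Denominator: 4! = 24
C(27, 4) = 17550


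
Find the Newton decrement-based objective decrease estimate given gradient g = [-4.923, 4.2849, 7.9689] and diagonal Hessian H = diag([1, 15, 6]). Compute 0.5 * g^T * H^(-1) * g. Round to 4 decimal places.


Step 1: H is diagonal, so H^(-1) * g = [-4.923, 0.2857, 1.3282].
Step 2: g^T H^(-1) g = sum_i g_i^2 / H_ii
  = (-4.923)^2/1 + (4.2849)^2/15 + (7.9689)^2/6
  = 24.2359 + 1.224 + 10.5839 = 36.0438
Step 3: Objective decrease = 0.5 * g^T H^(-1) g = 18.0219


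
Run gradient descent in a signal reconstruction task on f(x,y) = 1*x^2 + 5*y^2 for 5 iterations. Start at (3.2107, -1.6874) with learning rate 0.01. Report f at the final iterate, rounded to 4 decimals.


Gradient descent on f(x,y) = 1*x^2 + 5*y^2.
Starting point: (3.2107, -1.6874), alpha = 0.01
Step 1: grad_x = 2*1*3.2107 = 6.4214, grad_y = 2*5*-1.6874 = -16.874
  x_1 = 3.2107 - 0.01*6.4214 = 3.1465
  y_1 = -1.6874 - 0.01*-16.874 = -1.5187
Step 2: grad_x = 2*1*3.1465 = 6.293, grad_y = 2*5*-1.5187 = -15.1866
  x_2 = 3.1465 - 0.01*6.293 = 3.0836
  y_2 = -1.5187 - 0.01*-15.1866 = -1.3668
Step 3: grad_x = 2*1*3.0836 = 6.1671, grad_y = 2*5*-1.3668 = -13.6679
  x_3 = 3.0836 - 0.01*6.1671 = 3.0219
  y_3 = -1.3668 - 0.01*-13.6679 = -1.2301
Step 4: grad_x = 2*1*3.0219 = 6.0438, grad_y = 2*5*-1.2301 = -12.3011
  x_4 = 3.0219 - 0.01*6.0438 = 2.9614
  y_4 = -1.2301 - 0.01*-12.3011 = -1.1071
Step 5: grad_x = 2*1*2.9614 = 5.9229, grad_y = 2*5*-1.1071 = -11.071
  x_5 = 2.9614 - 0.01*5.9229 = 2.9022
  y_5 = -1.1071 - 0.01*-11.071 = -0.9964
f(2.9022, -0.9964) = 1*2.9022^2 + 5*(-0.9964)^2 = 13.3869


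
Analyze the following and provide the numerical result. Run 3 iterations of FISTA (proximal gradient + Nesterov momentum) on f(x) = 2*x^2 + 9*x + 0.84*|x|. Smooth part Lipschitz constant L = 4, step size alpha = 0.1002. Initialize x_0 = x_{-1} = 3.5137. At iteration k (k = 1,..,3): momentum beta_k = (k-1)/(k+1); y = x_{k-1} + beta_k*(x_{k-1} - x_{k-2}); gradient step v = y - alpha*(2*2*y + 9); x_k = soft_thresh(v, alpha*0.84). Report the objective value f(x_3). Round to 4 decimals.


FISTA on f(x) = 2*x^2 + 9*x + 0.84*|x|
L = 4, alpha = 0.1002
Iteration 1: beta = 0.0, y = 3.5137 + 0.0*(3.5137 - 3.5137) = 3.5137
  grad(y) = 23.0548, v = y - alpha*grad = 1.2036
  prox(v) = soft_thresh(1.2036, 0.0842) = 1.1194
Iteration 2: beta = 0.3333, y = 1.1194 + 0.3333*(1.1194 - 3.5137) = 0.3214
  grad(y) = 10.2854, v = y - alpha*grad = -0.7092
  prox(v) = soft_thresh(-0.7092, 0.0842) = -0.6251
Iteration 3: beta = 0.5, y = -0.6251 + 0.5*(-0.6251 - 1.1194) = -1.4973
  grad(y) = 3.0107, v = y - alpha*grad = -1.799
  prox(v) = soft_thresh(-1.799, 0.0842) = -1.7148
f(x_3) = 2*(-1.7148)^2 + 9*(-1.7148) + 0.84*|-1.7148| = -8.1117


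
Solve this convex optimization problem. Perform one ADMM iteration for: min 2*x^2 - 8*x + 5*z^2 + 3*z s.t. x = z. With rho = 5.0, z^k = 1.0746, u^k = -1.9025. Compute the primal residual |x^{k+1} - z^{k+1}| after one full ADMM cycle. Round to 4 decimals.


ADMM iteration with rho = 5.0, z^k = 1.0746, u^k = -1.9025
Step 1: x-update.
Minimize 2*x^2 - 8*x + (5.0/2)*(x - 1.0746 - 1.9025)^2
FOC: (2*2 + 5.0)*x = 8 + 5.0*(1.0746 + 1.9025)
x^{k+1} = 2.5428
Step 2: z-update.
Minimize 5*z^2 + 3*z + (5.0/2)*(2.5428 - z - 1.9025)^2
FOC: (2*5 + 5.0)*z = -3 + 5.0*(2.5428 - 1.9025)
z^{k+1} = 0.0134
Step 3: u-update.
u^{k+1} = -1.9025 + 2.5428 - 0.0134 = 0.6269
Step 4: Primal residual = |2.5428 - 0.0134| = 2.5294


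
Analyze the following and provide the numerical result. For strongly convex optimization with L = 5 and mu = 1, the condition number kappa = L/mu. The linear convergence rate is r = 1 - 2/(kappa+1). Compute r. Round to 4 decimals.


Step 1: Compute the condition number.
kappa = L/mu = 5/1 = 5.0
Step 2: Compute the convergence rate.
r = 1 - 2/(kappa + 1) = 1 - 2*mu/(L + mu) = (L - mu)/(L + mu) = 4/6 = 0.6667


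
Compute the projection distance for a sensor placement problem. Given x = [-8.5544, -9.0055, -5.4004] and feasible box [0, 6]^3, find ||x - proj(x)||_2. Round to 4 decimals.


Project each component onto [0, 6].
clip(-8.5544) = 0.0, clip(-9.0055) = 0.0, clip(-5.4004) = 0.0
Projection = [0.0, 0.0, 0.0]
Squared diffs: [73.1778, 81.099, 29.1643]
Distance = sqrt(183.4411) = 13.544


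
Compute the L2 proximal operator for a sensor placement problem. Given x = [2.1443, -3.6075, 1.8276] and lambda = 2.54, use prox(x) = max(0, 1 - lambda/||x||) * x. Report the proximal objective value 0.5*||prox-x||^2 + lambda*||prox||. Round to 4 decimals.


Step 1: Compute ||x||.
||x|| = 4.5774
Step 2: Compute scaling factor.
scale = max(0, 1 - 2.54/4.5774) = 0.4451
Step 3: prox(x) = [0.9544, -1.6057, 0.8135]
||prox(x)|| = 2.0374
Step 4: Proximal objective.
0.5*||prox-x||^2 = 3.2258
lambda*||prox|| = 5.175
Total = 8.4007


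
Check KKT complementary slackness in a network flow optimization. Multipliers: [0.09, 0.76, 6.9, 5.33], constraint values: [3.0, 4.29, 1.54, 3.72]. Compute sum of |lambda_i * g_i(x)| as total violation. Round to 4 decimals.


KKT complementary slackness check:
lambda_1 * g_1 = 0.09 * 3.0 = 0.27
lambda_2 * g_2 = 0.76 * 4.29 = 3.2604
lambda_3 * g_3 = 6.9 * 1.54 = 10.626
lambda_4 * g_4 = 5.33 * 3.72 = 19.8276
Total violation = 0.27 + 3.2604 + 10.626 + 19.8276 = 33.984


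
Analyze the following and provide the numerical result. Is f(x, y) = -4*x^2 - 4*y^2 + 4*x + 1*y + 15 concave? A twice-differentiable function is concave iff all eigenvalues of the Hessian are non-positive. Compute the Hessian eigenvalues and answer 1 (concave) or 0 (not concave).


The Hessian of f(x,y) = -4*x^2 - 4*y^2 + 4*x + 1*y + 15 is:
H = [[-8, 0], [0, -8]]
Trace = -8 - 8 = -16
Determinant = -8*-8 - (0)^2 = 64
Discriminant = (-16)^2 - 4*64 = 0.0
Eigenvalues: lambda_1 = -8.0, lambda_2 = -8.0
The function is concave.

1


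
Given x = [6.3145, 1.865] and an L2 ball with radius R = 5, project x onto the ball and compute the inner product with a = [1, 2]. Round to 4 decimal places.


Step 1: Compute ||x|| (intermediates to 6 decimals).
||x|| = sqrt(6.3145^2 + 1.865^2) = 6.584158
Step 2: Project.
Since ||x|| > R, scale = R/||x|| = 5/6.584158 = 0.759399, proj(x) = scale * x
proj(x) = [4.795225, 1.416279]
Step 3: Dot product.
a^T * proj(x) = 1*4.795225 + 2*1.416279 = 7.6278


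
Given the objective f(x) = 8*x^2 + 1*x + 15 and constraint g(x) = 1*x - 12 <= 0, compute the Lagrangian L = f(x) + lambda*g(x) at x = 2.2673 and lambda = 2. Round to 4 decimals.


Step 1: Evaluate f(x).
f(2.2673) = 8*2.2673^2 + 1*2.2673 + 15 = 58.3925
Step 2: Evaluate g(x).
g(2.2673) = 1*2.2673 - 12 = -9.7327
Step 3: Compute Lagrangian.
L = 58.3925 + 2*-9.7327 = 38.9271


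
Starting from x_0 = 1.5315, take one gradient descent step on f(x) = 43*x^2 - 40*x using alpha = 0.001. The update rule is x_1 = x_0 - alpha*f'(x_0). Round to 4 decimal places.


We compute the gradient at x_0 and apply the update.
f'(x) = 86*x - 40
f'(1.5315) = 86*1.5315 - 40 = 91.709
x_1 = 1.5315 - 0.001*91.709 = 1.4398


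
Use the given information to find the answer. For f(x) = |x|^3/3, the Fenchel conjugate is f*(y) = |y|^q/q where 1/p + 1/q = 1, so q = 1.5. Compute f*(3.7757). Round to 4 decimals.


The conjugate exponent q satisfies 1/p + 1/q = 1.
p = 3, so q = 3/(3 - 1) = 1.5
|y|^q = 3.7757^1.5 = 7.3366
f*(3.7757) = 7.3366 / 1.5 = 4.8911


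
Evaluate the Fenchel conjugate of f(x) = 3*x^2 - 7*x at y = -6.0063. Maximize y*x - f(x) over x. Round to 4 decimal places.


f*(y) = sup_x {y*x - a*x^2 - b*x} = sup_x {(y-b)*x - a*x^2}
FOC: (y - b) - 2a*x = 0 => x* = (y - b)/(2a)
x* = (-6.0063 + 7)/(2*3) = 0.1656
f*(-6.0063) = (y-b)^2/(4a) = (-6.0063 + 7)^2/(4*3)
= 0.9874/12 = 0.0823


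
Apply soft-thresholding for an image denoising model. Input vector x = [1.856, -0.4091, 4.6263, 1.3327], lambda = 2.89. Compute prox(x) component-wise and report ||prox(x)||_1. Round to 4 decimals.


Soft-thresholding with lambda = 2.89:
prox(1.856) = sign(1.856)*max(|1.856| - 2.89, 0) = 0.0
prox(-0.4091) = sign(-0.4091)*max(|-0.4091| - 2.89, 0) = 0.0
prox(4.6263) = sign(4.6263)*max(|4.6263| - 2.89, 0) = 1.7363
prox(1.3327) = sign(1.3327)*max(|1.3327| - 2.89, 0) = 0.0
prox(x) = [0.0, 0.0, 1.7363, 0.0]
||prox(x)||_1 = 0.0 + 0.0 + 1.7363 + 0.0 = 1.7363


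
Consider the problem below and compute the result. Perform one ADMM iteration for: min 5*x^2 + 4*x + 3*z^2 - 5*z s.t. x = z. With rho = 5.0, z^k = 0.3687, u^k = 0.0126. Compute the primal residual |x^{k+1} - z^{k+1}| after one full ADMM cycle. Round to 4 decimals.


ADMM iteration with rho = 5.0, z^k = 0.3687, u^k = 0.0126
Step 1: x-update.
Minimize 5*x^2 + 4*x + (5.0/2)*(x - 0.3687 + 0.0126)^2
FOC: (2*5 + 5.0)*x = -4 + 5.0*(0.3687 - 0.0126)
x^{k+1} = -0.148
Step 2: z-update.
Minimize 3*z^2 - 5*z + (5.0/2)*(-0.148 - z + 0.0126)^2
FOC: (2*3 + 5.0)*z = 5 + 5.0*(-0.148 + 0.0126)
z^{k+1} = 0.393
Step 3: u-update.
u^{k+1} = 0.0126 - 0.148 - 0.393 = -0.5284
Step 4: Primal residual = |-0.148 - 0.393| = 0.541


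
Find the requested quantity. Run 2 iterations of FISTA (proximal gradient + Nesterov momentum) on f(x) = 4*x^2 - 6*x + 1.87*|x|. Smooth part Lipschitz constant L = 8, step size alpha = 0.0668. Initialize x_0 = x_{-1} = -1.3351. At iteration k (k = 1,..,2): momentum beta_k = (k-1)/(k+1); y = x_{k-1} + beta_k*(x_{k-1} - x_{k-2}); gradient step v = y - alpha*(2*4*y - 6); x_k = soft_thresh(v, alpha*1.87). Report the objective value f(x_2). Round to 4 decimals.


FISTA on f(x) = 4*x^2 - 6*x + 1.87*|x|
L = 8, alpha = 0.0668
Iteration 1: beta = 0.0, y = -1.3351 + 0.0*(-1.3351 + 1.3351) = -1.3351
  grad(y) = -16.6808, v = y - alpha*grad = -0.2208
  prox(v) = soft_thresh(-0.2208, 0.1249) = -0.0959
Iteration 2: beta = 0.3333, y = -0.0959 + 0.3333*(-0.0959 + 1.3351) = 0.3172
  grad(y) = -3.4627, v = y - alpha*grad = 0.5485
  prox(v) = soft_thresh(0.5485, 0.1249) = 0.4236
f(x_2) = 4*0.4236^2 - 6*0.4236 + 1.87*|0.4236| = -1.0317


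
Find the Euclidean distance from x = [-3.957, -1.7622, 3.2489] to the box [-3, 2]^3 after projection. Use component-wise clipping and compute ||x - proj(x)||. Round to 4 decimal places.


Project each component onto [-3, 2].
clip(-3.957) = -3.0, clip(-1.7622) = -1.7622, clip(3.2489) = 2.0
Projection = [-3.0, -1.7622, 2.0]
Squared diffs: [0.9158, 0.0, 1.5598]
Distance = sqrt(2.4756) = 1.5734


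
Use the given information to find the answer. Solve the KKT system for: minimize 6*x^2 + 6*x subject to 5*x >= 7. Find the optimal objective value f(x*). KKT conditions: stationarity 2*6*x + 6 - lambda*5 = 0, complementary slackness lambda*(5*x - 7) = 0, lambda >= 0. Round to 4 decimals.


Step 1: Try lambda = 0 (constraint inactive).
x_unc = -6/(2*6) = -0.5
Check: 5*-0.5 = -2.5 < 7 -- violated!
Step 2: Constraint must be active: 5*x = 7
x* = 7/5 = 1.4
lambda = (2*6*1.4 + 6)/5 = 4.56
Step 3: Compute optimal value.
f(x*) = 6*1.4^2 + 6*1.4 = 20.16


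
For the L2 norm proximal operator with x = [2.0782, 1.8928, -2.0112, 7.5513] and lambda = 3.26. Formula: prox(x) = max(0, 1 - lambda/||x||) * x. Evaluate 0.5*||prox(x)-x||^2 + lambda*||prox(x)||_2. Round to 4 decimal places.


Step 1: Compute ||x||.
||x|| = 8.3047
Step 2: Compute scaling factor.
scale = max(0, 1 - 3.26/8.3047) = 0.6075
Step 3: prox(x) = [1.2624, 1.1498, -1.2217, 4.5871]
||prox(x)|| = 5.0447
Step 4: Proximal objective.
0.5*||prox-x||^2 = 5.3138
lambda*||prox|| = 16.4457
Total = 21.7596


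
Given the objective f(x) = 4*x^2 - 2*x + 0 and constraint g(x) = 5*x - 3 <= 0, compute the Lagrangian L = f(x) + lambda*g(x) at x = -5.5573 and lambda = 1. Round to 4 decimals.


Step 1: Evaluate f(x).
f(-5.5573) = 4*(-5.5573)^2 - 2*(-5.5573) + 0 = 134.6489
Step 2: Evaluate g(x).
g(-5.5573) = 5*-5.5573 - 3 = -30.7865
Step 3: Compute Lagrangian.
L = 134.6489 + 1*-30.7865 = 103.8624


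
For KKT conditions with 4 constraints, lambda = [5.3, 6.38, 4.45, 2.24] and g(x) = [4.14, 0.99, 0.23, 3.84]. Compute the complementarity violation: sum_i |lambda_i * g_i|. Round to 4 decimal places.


KKT complementary slackness check:
lambda_1 * g_1 = 5.3 * 4.14 = 21.942
lambda_2 * g_2 = 6.38 * 0.99 = 6.3162
lambda_3 * g_3 = 4.45 * 0.23 = 1.0235
lambda_4 * g_4 = 2.24 * 3.84 = 8.6016
Total violation = 21.942 + 6.3162 + 1.0235 + 8.6016 = 37.8833


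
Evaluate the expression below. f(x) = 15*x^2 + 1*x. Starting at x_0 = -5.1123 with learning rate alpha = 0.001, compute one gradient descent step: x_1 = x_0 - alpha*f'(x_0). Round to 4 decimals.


We compute the gradient at x_0 and apply the update.
f'(x) = 30*x + 1
f'(-5.1123) = 30*-5.1123 + 1 = -152.369
x_1 = -5.1123 - 0.001*-152.369 = -4.9599


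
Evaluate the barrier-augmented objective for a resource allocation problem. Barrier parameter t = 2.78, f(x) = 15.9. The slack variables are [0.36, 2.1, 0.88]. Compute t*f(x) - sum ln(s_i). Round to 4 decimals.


Step 1: Compute log-barrier.
ln values: [-1.0217, 0.7419, -0.1278]
phi = -(-1.0217 + 0.7419 - 0.1278) = 0.4075
Step 2: Compute augmented objective.
t*f(x) = 2.78*15.9 = 44.202
Total = 44.202 + 0.4075 = 44.6095


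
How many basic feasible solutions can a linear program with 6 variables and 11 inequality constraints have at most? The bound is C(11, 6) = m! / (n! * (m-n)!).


Each vertex corresponds to some choice of n active constraints out of m, so the number of vertices is at most C(m, n) = m! / (n!(m-n)!).
m = 11, n = 6
Numerator: 11 * 10 * 9 * 8 * 7 * 6
Denominator: 6! = 720
C(11, 6) = 462


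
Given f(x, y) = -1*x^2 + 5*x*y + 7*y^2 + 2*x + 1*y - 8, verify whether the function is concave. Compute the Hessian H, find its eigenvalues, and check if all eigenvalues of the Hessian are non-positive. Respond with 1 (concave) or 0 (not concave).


The Hessian of f(x,y) = -1*x^2 + 5*x*y + 7*y^2 + 2*x + 1*y - 8 is:
H = [[-2, 5], [5, 14]]
Trace = -2 + 14 = 12
Determinant = -2*14 - (5)^2 = -53
Discriminant = (12)^2 - 4*-53 = 356.0
Eigenvalues: lambda_1 = -3.434, lambda_2 = 15.434
The function is not concave.

0


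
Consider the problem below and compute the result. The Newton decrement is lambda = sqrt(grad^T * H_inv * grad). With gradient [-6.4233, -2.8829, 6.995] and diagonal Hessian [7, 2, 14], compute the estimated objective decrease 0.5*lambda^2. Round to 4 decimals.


Step 1: H is diagonal, so H^(-1) * g = [-0.9176, -1.4415, 0.4996].
Step 2: g^T H^(-1) g = sum_i g_i^2 / H_ii
  = (-6.4233)^2/7 + (-2.8829)^2/2 + (6.995)^2/14
  = 5.8941 + 4.1556 + 3.495 = 13.5447
Step 3: Objective decrease = 0.5 * g^T H^(-1) g = 6.7723


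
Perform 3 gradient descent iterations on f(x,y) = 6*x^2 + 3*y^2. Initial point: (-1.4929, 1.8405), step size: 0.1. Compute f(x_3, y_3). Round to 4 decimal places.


Gradient descent on f(x,y) = 6*x^2 + 3*y^2.
Starting point: (-1.4929, 1.8405), alpha = 0.1
Step 1: grad_x = 2*6*-1.4929 = -17.9148, grad_y = 2*3*1.8405 = 11.043
  x_1 = -1.4929 - 0.1*-17.9148 = 0.2986
  y_1 = 1.8405 - 0.1*11.043 = 0.7362
Step 2: grad_x = 2*6*0.2986 = 3.583, grad_y = 2*3*0.7362 = 4.4172
  x_2 = 0.2986 - 0.1*3.583 = -0.0597
  y_2 = 0.7362 - 0.1*4.4172 = 0.2945
Step 3: grad_x = 2*6*-0.0597 = -0.7166, grad_y = 2*3*0.2945 = 1.7669
  x_3 = -0.0597 - 0.1*-0.7166 = 0.0119
  y_3 = 0.2945 - 0.1*1.7669 = 0.1178
f(0.0119, 0.1178) = 6*0.0119^2 + 3*0.1178^2 = 0.0425


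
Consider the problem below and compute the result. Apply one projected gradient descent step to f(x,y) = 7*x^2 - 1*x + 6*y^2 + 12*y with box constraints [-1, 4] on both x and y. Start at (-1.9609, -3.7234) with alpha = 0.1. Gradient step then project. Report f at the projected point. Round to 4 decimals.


Step 1: Compute gradient at (-1.9609, -3.7234).
grad_x = 2*7*-1.9609 - 1 = -28.4526
grad_y = 2*6*-3.7234 + 12 = -32.6808
Step 2: Gradient step.
x_raw = -1.9609 - 0.1*-28.4526 = 0.8844
y_raw = -3.7234 - 0.1*-32.6808 = -0.4553
Step 3: Project onto [-1, 4].
x_proj = clip(0.8844) = 0.8844
y_proj = clip(-0.4553) = -0.4553
Step 4: Evaluate f.
f(0.8844, -0.4553) = 0.3703


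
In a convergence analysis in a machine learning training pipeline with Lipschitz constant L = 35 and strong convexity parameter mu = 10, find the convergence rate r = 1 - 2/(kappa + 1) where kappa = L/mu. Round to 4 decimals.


Step 1: Compute the condition number.
kappa = L/mu = 35/10 = 3.5
Step 2: Compute the convergence rate.
r = 1 - 2/(kappa + 1) = 1 - 2*mu/(L + mu) = (L - mu)/(L + mu) = 25/45 = 0.5556


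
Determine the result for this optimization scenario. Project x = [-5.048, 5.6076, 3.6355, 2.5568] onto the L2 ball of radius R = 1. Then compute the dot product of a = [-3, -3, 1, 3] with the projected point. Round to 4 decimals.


Step 1: Compute ||x|| (intermediates to 6 decimals).
||x|| = sqrt((-5.048)^2 + 5.6076^2 + 3.6355^2 + 2.5568^2) = 8.756801
Step 2: Project.
Since ||x|| > R, scale = R/||x|| = 1/8.756801 = 0.114197, proj(x) = scale * x
proj(x) = [-0.576466, 0.640371, 0.415163, 0.291979]
Step 3: Dot product.
a^T * proj(x) = -3*(-0.576466) - 3*0.640371 + 1*0.415163 + 3*0.291979 = 1.0994


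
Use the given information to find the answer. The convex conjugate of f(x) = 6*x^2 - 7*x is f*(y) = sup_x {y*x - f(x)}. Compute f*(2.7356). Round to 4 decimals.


f*(y) = sup_x {y*x - a*x^2 - b*x} = sup_x {(y-b)*x - a*x^2}
FOC: (y - b) - 2a*x = 0 => x* = (y - b)/(2a)
x* = (2.7356 + 7)/(2*6) = 0.8113
f*(2.7356) = (y-b)^2/(4a) = (2.7356 + 7)^2/(4*6)
= 94.7819/24 = 3.9492


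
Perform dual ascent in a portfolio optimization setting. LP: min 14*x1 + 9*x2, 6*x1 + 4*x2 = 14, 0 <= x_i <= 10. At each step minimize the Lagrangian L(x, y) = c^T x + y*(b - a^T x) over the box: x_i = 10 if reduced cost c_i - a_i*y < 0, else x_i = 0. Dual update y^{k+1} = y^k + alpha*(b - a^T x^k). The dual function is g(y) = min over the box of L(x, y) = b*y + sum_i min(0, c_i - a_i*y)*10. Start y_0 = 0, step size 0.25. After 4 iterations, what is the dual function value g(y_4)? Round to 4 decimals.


Dual ascent for LP: min 14*x1 + 9*x2, 6*x1 + 4*x2 = 14, 0 <= x_i <= 10
Step 1: y^k = 0.0, reduced costs: (14.0, 9.0)
  x^k = (0.0, 0.0), subgradient = b - a^T x = 14.0
  y^{k+1} = 0.0 + 0.25*14.0 = 3.5
Step 2: y^k = 3.5, reduced costs: (-7.0, -5.0)
  x^k = (10.0, 10.0), subgradient = b - a^T x = -86.0
  y^{k+1} = 3.5 + 0.25*-86.0 = -18.0
Step 3: y^k = -18.0, reduced costs: (122.0, 81.0)
  x^k = (0.0, 0.0), subgradient = b - a^T x = 14.0
  y^{k+1} = -18.0 + 0.25*14.0 = -14.5
Step 4: y^k = -14.5, reduced costs: (101.0, 67.0)
  x^k = (0.0, 0.0), subgradient = b - a^T x = 14.0
  y^{k+1} = -14.5 + 0.25*14.0 = -11.0
Dual objective at y_4 = -11.0: reduced costs (80.0, 53.0), box minimizer x = (0.0, 0.0)
g(y_4) = b*y + (c1 - a1*y)*x1 + (c2 - a2*y)*x2 = 14*(-11.0) + 80.0*0.0 + 53.0*0.0 = -154.0 + 0.0 + 0.0 = -154.0


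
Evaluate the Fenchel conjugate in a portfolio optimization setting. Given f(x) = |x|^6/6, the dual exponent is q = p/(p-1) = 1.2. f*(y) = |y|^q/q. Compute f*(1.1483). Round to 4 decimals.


The conjugate exponent q satisfies 1/p + 1/q = 1.
p = 6, so q = 6/(6 - 1) = 1.2
|y|^q = 1.1483^1.2 = 1.1805
f*(1.1483) = 1.1805 / 1.2 = 0.9838


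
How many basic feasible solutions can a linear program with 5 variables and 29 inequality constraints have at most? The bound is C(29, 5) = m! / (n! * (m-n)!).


Each vertex corresponds to some choice of n active constraints out of m, so the number of vertices is at most C(m, n) = m! / (n!(m-n)!).
m = 29, n = 5
Numerator: 29 * 28 * 27 * 26 * 25
Denominator: 5! = 120
C(29, 5) = 118755


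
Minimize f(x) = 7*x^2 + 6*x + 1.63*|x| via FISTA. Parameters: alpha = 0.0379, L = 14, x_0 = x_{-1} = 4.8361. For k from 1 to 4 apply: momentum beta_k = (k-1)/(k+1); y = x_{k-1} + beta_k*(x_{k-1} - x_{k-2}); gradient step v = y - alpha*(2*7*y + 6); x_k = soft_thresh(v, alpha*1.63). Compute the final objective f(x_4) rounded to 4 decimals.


FISTA on f(x) = 7*x^2 + 6*x + 1.63*|x|
L = 14, alpha = 0.0379
Iteration 1: beta = 0.0, y = 4.8361 + 0.0*(4.8361 - 4.8361) = 4.8361
  grad(y) = 73.7054, v = y - alpha*grad = 2.0427
  prox(v) = soft_thresh(2.0427, 0.0618) = 1.9809
Iteration 2: beta = 0.3333, y = 1.9809 + 0.3333*(1.9809 - 4.8361) = 1.0292
  grad(y) = 20.4081, v = y - alpha*grad = 0.2557
  prox(v) = soft_thresh(0.2557, 0.0618) = 0.1939
Iteration 3: beta = 0.5, y = 0.1939 + 0.5*(0.1939 - 1.9809) = -0.6996
  grad(y) = -3.7942, v = y - alpha*grad = -0.5558
  prox(v) = soft_thresh(-0.5558, 0.0618) = -0.494
Iteration 4: beta = 0.6, y = -0.494 + 0.6*(-0.494 - 0.1939) = -0.9068
  grad(y) = -6.6946, v = y - alpha*grad = -0.653
  prox(v) = soft_thresh(-0.653, 0.0618) = -0.5913
f(x_4) = 7*(-0.5913)^2 + 6*(-0.5913) + 1.63*|-0.5913| = -0.1367


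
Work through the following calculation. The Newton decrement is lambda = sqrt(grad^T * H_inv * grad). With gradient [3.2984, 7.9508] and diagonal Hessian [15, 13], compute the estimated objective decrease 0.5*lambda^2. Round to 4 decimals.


Step 1: H is diagonal, so H^(-1) * g = [0.2199, 0.6116].
Step 2: g^T H^(-1) g = sum_i g_i^2 / H_ii
  = (3.2984)^2/15 + (7.9508)^2/13
  = 0.7253 + 4.8627 = 5.588
Step 3: Objective decrease = 0.5 * g^T H^(-1) g = 2.794


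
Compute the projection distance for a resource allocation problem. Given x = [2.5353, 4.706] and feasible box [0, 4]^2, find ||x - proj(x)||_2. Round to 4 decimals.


Project each component onto [0, 4].
clip(2.5353) = 2.5353, clip(4.706) = 4.0
Projection = [2.5353, 4.0]
Squared diffs: [0.0, 0.4984]
Distance = sqrt(0.4984) = 0.706


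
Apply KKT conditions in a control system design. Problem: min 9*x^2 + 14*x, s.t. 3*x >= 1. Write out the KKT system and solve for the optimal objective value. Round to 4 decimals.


Step 1: Try lambda = 0 (constraint inactive).
x_unc = -14/(2*9) = -0.7778
Check: 3*-0.7778 = -2.3334 < 1 -- violated!
Step 2: Constraint must be active: 3*x = 1
x* = 1/3 = 0.3333 (rounded; the exact value 1/3 is used below)
lambda = (2*9*(1/3) + 14)/3 = 6.6667
Step 3: Compute optimal value.
f(x*) = 9*(1/3)^2 + 14*(1/3) = 5.6667


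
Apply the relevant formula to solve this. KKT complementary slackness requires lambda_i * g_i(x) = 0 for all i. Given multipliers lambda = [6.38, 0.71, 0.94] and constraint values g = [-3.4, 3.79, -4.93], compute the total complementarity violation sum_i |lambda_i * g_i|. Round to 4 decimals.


KKT complementary slackness check:
lambda_1 * g_1 = 6.38 * -3.4 = -21.692
lambda_2 * g_2 = 0.71 * 3.79 = 2.6909
lambda_3 * g_3 = 0.94 * -4.93 = -4.6342
Total violation = 21.692 + 2.6909 + 4.6342 = 29.0171


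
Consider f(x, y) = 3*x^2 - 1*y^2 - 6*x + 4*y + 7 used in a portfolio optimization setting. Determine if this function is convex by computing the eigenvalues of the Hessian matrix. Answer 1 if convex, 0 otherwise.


The Hessian of f(x,y) = 3*x^2 - 1*y^2 - 6*x + 4*y + 7 is:
H = [[6, 0], [0, -2]]
Trace = 6 - 2 = 4
Determinant = 6*-2 - (0)^2 = -12
Discriminant = (4)^2 - 4*-12 = 64.0
Eigenvalues: lambda_1 = -2.0, lambda_2 = 6.0
The function is not convex.

0


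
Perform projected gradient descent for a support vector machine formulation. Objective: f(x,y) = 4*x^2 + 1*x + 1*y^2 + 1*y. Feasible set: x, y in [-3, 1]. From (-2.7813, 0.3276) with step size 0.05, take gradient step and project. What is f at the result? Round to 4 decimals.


Step 1: Compute gradient at (-2.7813, 0.3276).
grad_x = 2*4*-2.7813 + 1 = -21.2504
grad_y = 2*1*0.3276 + 1 = 1.6552
Step 2: Gradient step.
x_raw = -2.7813 - 0.05*-21.2504 = -1.7188
y_raw = 0.3276 - 0.05*1.6552 = 0.2448
Step 3: Project onto [-3, 1].
x_proj = clip(-1.7188) = -1.7188
y_proj = clip(0.2448) = 0.2448
Step 4: Evaluate f.
f(-1.7188, 0.2448) = 10.4028


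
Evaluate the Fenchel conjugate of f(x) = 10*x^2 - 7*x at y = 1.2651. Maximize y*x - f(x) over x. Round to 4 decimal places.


f*(y) = sup_x {y*x - a*x^2 - b*x} = sup_x {(y-b)*x - a*x^2}
FOC: (y - b) - 2a*x = 0 => x* = (y - b)/(2a)
x* = (1.2651 + 7)/(2*10) = 0.4133
f*(1.2651) = (y-b)^2/(4a) = (1.2651 + 7)^2/(4*10)
= 68.3119/40 = 1.7078


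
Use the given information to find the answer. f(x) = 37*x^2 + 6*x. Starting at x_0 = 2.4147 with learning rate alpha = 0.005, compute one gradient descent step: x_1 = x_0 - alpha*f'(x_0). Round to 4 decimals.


We compute the gradient at x_0 and apply the update.
f'(x) = 74*x + 6
f'(2.4147) = 74*2.4147 + 6 = 184.6878
x_1 = 2.4147 - 0.005*184.6878 = 1.4913


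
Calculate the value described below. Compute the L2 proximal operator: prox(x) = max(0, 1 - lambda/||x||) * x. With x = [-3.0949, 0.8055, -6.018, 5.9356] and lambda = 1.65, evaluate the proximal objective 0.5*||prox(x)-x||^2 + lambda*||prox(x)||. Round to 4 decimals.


Step 1: Compute ||x||.
||x|| = 9.0374
Step 2: Compute scaling factor.
scale = max(0, 1 - 1.65/9.0374) = 0.8174
Step 3: prox(x) = [-2.5299, 0.6584, -4.9193, 4.8519]
||prox(x)|| = 7.3874
Step 4: Proximal objective.
0.5*||prox-x||^2 = 1.3613
lambda*||prox|| = 12.1892
Total = 13.5505


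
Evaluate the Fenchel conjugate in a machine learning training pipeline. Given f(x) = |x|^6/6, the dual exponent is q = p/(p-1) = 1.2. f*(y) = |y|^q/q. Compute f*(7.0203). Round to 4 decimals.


The conjugate exponent q satisfies 1/p + 1/q = 1.
p = 6, so q = 6/(6 - 1) = 1.2
|y|^q = 7.0203^1.2 = 10.3664
f*(7.0203) = 10.3664 / 1.2 = 8.6386


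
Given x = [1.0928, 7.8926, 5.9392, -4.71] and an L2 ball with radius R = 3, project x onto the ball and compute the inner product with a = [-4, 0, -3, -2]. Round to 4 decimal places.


Step 1: Compute ||x|| (intermediates to 6 decimals).
||x|| = sqrt(1.0928^2 + 7.8926^2 + 5.9392^2 + (-4.71)^2) = 10.997524
Step 2: Project.
Since ||x|| > R, scale = R/||x|| = 3/10.997524 = 0.272789, proj(x) = scale * x
proj(x) = [0.298104, 2.153014, 1.620148, -1.284836]
Step 3: Dot product.
a^T * proj(x) = -4*0.298104 + 0*2.153014 - 3*1.620148 - 2*(-1.284836) = -3.4832


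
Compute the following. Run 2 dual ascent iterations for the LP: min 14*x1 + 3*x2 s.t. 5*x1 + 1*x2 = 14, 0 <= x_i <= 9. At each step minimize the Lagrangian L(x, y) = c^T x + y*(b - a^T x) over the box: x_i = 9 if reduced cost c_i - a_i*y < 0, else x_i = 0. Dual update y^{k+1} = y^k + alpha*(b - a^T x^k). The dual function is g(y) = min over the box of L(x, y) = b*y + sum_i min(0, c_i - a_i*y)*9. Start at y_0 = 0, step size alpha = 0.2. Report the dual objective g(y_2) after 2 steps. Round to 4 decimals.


Dual ascent for LP: min 14*x1 + 3*x2, 5*x1 + 1*x2 = 14, 0 <= x_i <= 9
Step 1: y^k = 0.0, reduced costs: (14.0, 3.0)
  x^k = (0.0, 0.0), subgradient = b - a^T x = 14.0
  y^{k+1} = 0.0 + 0.2*14.0 = 2.8
Step 2: y^k = 2.8, reduced costs: (0.0, 0.2)
  x^k = (0.0, 0.0), subgradient = b - a^T x = 14.0
  y^{k+1} = 2.8 + 0.2*14.0 = 5.6
Dual objective at y_2 = 5.6: reduced costs (-14.0, -2.6), box minimizer x = (9.0, 9.0)
g(y_2) = b*y + (c1 - a1*y)*x1 + (c2 - a2*y)*x2 = 14*5.6 + (-14.0)*9.0 + (-2.6)*9.0 = 78.4 - 126.0 - 23.4 = -71.0


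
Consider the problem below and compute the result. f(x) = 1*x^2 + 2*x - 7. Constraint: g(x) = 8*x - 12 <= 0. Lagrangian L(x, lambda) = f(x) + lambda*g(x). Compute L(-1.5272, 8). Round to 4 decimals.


Step 1: Evaluate f(x).
f(-1.5272) = 1*(-1.5272)^2 + 2*(-1.5272) - 7 = -7.7221
Step 2: Evaluate g(x).
g(-1.5272) = 8*-1.5272 - 12 = -24.2176
Step 3: Compute Lagrangian.
L = -7.7221 + 8*-24.2176 = -201.4629


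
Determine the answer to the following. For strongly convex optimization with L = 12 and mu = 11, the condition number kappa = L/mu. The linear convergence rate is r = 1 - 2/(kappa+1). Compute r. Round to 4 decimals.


Step 1: Compute the condition number.
kappa = L/mu = 12/11 = 1.0909
Step 2: Compute the convergence rate.
r = 1 - 2/(kappa + 1) = 1 - 2*mu/(L + mu) = (L - mu)/(L + mu) = 1/23 = 0.0435


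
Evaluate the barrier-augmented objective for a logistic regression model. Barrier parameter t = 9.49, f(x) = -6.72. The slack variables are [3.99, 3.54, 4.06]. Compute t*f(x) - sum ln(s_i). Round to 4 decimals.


Step 1: Compute log-barrier.
ln values: [1.3838, 1.2641, 1.4012]
phi = -(1.3838 + 1.2641 + 1.4012) = -4.0491
Step 2: Compute augmented objective.
t*f(x) = 9.49*-6.72 = -63.7728
Total = -63.7728 - 4.0491 = -67.8219


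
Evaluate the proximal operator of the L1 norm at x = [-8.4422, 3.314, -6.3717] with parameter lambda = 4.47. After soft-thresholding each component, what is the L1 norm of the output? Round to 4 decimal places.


Soft-thresholding with lambda = 4.47:
prox(-8.4422) = sign(-8.4422)*max(|-8.4422| - 4.47, 0) = -3.9722
prox(3.314) = sign(3.314)*max(|3.314| - 4.47, 0) = 0.0
prox(-6.3717) = sign(-6.3717)*max(|-6.3717| - 4.47, 0) = -1.9017
prox(x) = [-3.9722, 0.0, -1.9017]
||prox(x)||_1 = 3.9722 + 0.0 + 1.9017 = 5.8739


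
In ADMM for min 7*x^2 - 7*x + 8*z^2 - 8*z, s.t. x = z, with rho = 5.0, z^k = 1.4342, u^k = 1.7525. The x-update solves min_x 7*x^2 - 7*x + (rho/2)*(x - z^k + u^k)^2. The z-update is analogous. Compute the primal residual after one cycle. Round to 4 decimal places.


ADMM iteration with rho = 5.0, z^k = 1.4342, u^k = 1.7525
Step 1: x-update.
Minimize 7*x^2 - 7*x + (5.0/2)*(x - 1.4342 + 1.7525)^2
FOC: (2*7 + 5.0)*x = 7 + 5.0*(1.4342 - 1.7525)
x^{k+1} = 0.2847
Step 2: z-update.
Minimize 8*z^2 - 8*z + (5.0/2)*(0.2847 - z + 1.7525)^2
FOC: (2*8 + 5.0)*z = 8 + 5.0*(0.2847 + 1.7525)
z^{k+1} = 0.866
Step 3: u-update.
u^{k+1} = 1.7525 + 0.2847 - 0.866 = 1.1712
Step 4: Primal residual = |0.2847 - 0.866| = 0.5813
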